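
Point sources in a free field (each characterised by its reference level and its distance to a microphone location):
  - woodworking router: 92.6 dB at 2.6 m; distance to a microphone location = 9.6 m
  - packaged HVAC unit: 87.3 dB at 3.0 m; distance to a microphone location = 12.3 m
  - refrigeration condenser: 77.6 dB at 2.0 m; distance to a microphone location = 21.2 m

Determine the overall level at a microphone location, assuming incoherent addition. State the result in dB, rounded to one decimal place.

82.2 dB

Apply inverse-square spreading to bring every level to the receiver, then sum 10^(L/10).
woodworking router: 92.6 − 20·log₁₀(9.6/2.6) = 92.6 − 11.35 = 81.25 dB.
packaged HVAC unit: 87.3 − 20·log₁₀(12.3/3.0) = 87.3 − 12.26 = 75.04 dB.
refrigeration condenser: 77.6 − 20·log₁₀(21.2/2.0) = 77.6 − 20.51 = 57.09 dB.
Σ 10^(L/10) = 1.659e+08 → L_total = 10·log₁₀(1.659e+08) = 82.20 dB.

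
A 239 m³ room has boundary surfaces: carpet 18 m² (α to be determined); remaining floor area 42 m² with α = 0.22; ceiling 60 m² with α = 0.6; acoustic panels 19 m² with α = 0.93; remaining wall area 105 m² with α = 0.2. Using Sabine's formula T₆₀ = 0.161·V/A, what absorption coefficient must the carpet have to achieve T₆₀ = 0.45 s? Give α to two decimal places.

0.09

Required total absorption A = 0.161·239/0.45 = 85.51 m².
Absorption from the other surfaces = 42·0.22 + 60·0.6 + 19·0.93 + 105·0.2 = 83.91 m², so the carpet must supply 1.60 m² over 18 m².
α = 1.60/18 = 0.089.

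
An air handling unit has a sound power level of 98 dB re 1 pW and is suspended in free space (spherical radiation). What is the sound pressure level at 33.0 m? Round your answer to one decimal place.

56.6 dB

L_p = L_w − 10·log₁₀(4π·r²) with r = 33.0 m.
4π·r² = 1.368e+04 m², 10·log₁₀ of that is 41.362 dB.
L_p = 98 − 41.362 = 56.64 dB.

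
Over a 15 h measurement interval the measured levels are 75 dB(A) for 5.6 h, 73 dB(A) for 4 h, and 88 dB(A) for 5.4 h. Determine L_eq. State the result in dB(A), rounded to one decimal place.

L_eq = 10·log₁₀[(1/T)·Σ tᵢ·10^(Lᵢ/10)] with T = 15 h.
Σ tᵢ·10^(Lᵢ/10) = 5.6·10^(75/10) + 4·10^(73/10) + 5.4·10^(88/10) = 3.664e+09.
L_eq = 10·log₁₀(3.664e+09/15) = 83.88 dB(A).

83.9 dB(A)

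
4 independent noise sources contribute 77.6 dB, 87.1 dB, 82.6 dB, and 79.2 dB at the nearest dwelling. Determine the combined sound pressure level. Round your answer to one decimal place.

89.2 dB

For uncorrelated sources the intensities add, so convert each level to linear form, sum, and take 10·log₁₀ of the total.
Σ 10^(L/10) = 10^(77.6/10) + 10^(87.1/10) + 10^(82.6/10) + 10^(79.2/10) = 8.356e+08.
L_total = 10·log₁₀(8.356e+08) = 89.22 dB.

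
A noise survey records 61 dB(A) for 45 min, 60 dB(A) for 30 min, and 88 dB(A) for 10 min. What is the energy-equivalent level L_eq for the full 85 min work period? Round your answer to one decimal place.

78.8 dB(A)

Weight each interval's intensity by its duration and average over T = 85 min:
Σ tᵢ·10^(Lᵢ/10) = 45·10^(61/10) + 30·10^(60/10) + 10·10^(88/10) = 6.396e+09.
L_eq = 10·log₁₀(6.396e+09/85) = 78.77 dB(A).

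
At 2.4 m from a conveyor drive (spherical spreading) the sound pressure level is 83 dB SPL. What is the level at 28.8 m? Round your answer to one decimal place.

61.4 dB SPL

Spherical spreading from a point source gives a 20·log₁₀(r₂/r₁) drop.
L₂ = 83 − 20·log₁₀(28.8/2.4) = 83 − 21.584 = 61.42 dB SPL.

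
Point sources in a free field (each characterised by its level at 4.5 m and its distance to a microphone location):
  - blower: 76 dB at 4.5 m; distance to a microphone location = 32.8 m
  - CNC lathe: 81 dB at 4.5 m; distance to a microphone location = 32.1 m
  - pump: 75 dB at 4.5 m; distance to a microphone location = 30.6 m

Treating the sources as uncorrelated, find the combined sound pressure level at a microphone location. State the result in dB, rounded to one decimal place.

Apply inverse-square spreading to bring every level to the receiver, then sum 10^(L/10).
blower: 76 − 20·log₁₀(32.8/4.5) = 76 − 17.25 = 58.75 dB.
CNC lathe: 81 − 20·log₁₀(32.1/4.5) = 81 − 17.07 = 63.93 dB.
pump: 75 − 20·log₁₀(30.6/4.5) = 75 − 16.65 = 58.35 dB.
Σ 10^(L/10) = 3.907e+06 → L_total = 10·log₁₀(3.907e+06) = 65.92 dB.

65.9 dB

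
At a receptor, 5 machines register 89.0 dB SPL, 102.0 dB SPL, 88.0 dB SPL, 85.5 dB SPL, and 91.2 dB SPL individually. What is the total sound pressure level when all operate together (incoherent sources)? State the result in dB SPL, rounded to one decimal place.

For uncorrelated sources the intensities add, so convert each level to linear form, sum, and take 10·log₁₀ of the total.
Σ 10^(L/10) = 10^(89.0/10) + 10^(102.0/10) + 10^(88.0/10) + 10^(85.5/10) + 10^(91.2/10) = 1.895e+10.
L_total = 10·log₁₀(1.895e+10) = 102.78 dB SPL.

102.8 dB SPL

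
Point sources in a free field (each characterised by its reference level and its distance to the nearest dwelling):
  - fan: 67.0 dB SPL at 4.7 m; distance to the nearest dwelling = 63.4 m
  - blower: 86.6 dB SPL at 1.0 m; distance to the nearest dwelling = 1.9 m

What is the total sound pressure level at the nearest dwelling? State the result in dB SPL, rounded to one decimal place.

81.0 dB SPL

Apply inverse-square spreading to bring every level to the receiver, then sum 10^(L/10).
fan: 67.0 − 20·log₁₀(63.4/4.7) = 67.0 − 22.60 = 44.40 dB SPL.
blower: 86.6 − 20·log₁₀(1.9/1.0) = 86.6 − 5.58 = 81.02 dB SPL.
Σ 10^(L/10) = 1.266e+08 → L_total = 10·log₁₀(1.266e+08) = 81.03 dB SPL.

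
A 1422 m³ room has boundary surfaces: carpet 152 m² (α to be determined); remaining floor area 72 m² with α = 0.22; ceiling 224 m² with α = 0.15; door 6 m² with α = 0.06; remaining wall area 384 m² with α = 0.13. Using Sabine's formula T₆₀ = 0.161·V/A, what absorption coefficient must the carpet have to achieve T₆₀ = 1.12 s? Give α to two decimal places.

From T₆₀ = 0.161·V/A, the target T₆₀ = 1.12 s needs A = 0.161·1422/1.12 = 204.41 m².
Absorption from the other surfaces = 72·0.22 + 224·0.15 + 6·0.06 + 384·0.13 = 99.72 m², so the carpet must supply 104.69 m² over 152 m².
α = 104.69/152 = 0.689.

0.69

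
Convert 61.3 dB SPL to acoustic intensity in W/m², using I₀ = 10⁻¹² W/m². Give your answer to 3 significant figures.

1.35e-06 W/m²

I = I₀·10^(L/10) = 10⁻¹² × 10^(61.3/10) = 10^(-5.870).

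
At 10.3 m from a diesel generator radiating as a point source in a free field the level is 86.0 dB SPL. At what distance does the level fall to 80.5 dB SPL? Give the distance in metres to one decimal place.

19.4 m

For a point source L₁ − L₂ = 20·log₁₀(r₂/r₁), so r₂ = r₁·10^((L₁−L₂)/20).
r₂ = 10.3·10^((86.0−80.5)/20) = 10.3·10^(5.5/20) = 19.40 m.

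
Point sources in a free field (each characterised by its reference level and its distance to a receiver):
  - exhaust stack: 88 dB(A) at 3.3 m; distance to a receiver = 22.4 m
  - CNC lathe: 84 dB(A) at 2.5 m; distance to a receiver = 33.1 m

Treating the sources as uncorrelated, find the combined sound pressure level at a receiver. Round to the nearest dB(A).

First find each source's level at the receiver (point-source: −20·log₁₀(r/r_ref)), then combine on an intensity basis.
exhaust stack: 88 − 20·log₁₀(22.4/3.3) = 88 − 16.63 = 71.37 dB(A).
CNC lathe: 84 − 20·log₁₀(33.1/2.5) = 84 − 22.44 = 61.56 dB(A).
Σ 10^(L/10) = 1.513e+07 → L_total = 10·log₁₀(1.513e+07) = 71.80 dB(A).

72 dB(A)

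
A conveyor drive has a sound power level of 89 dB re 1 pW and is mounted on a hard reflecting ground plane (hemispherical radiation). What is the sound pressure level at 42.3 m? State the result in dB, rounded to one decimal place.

48.5 dB

The power spreads over a hemisphere of area 2π·r², so L_p = L_w − 10·log₁₀(2π·r²).
2π·r² = 1.124e+04 m², 10·log₁₀ of that is 40.509 dB.
L_p = 89 − 40.509 = 48.49 dB.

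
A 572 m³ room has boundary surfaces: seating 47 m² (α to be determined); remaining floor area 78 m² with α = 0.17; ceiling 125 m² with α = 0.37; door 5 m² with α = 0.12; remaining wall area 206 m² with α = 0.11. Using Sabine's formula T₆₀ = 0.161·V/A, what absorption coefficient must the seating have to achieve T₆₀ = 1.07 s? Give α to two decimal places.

0.07

From T₆₀ = 0.161·V/A, the target T₆₀ = 1.07 s needs A = 0.161·572/1.07 = 86.07 m².
Absorption from the other surfaces = 78·0.17 + 125·0.37 + 5·0.12 + 206·0.11 = 82.77 m², so the seating must supply 3.30 m² over 47 m².
α = 3.30/47 = 0.070.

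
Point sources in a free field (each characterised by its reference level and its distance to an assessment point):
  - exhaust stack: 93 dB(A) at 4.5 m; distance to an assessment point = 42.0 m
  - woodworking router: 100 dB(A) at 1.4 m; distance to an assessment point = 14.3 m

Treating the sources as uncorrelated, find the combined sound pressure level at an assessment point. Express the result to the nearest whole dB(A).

Apply inverse-square spreading to bring every level to the receiver, then sum 10^(L/10).
exhaust stack: 93 − 20·log₁₀(42.0/4.5) = 93 − 19.40 = 73.60 dB(A).
woodworking router: 100 − 20·log₁₀(14.3/1.4) = 100 − 20.18 = 79.82 dB(A).
Σ 10^(L/10) = 1.188e+08 → L_total = 10·log₁₀(1.188e+08) = 80.75 dB(A).

81 dB(A)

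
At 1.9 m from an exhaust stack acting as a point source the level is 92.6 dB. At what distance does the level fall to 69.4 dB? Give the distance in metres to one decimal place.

For a point source L₁ − L₂ = 20·log₁₀(r₂/r₁), so r₂ = r₁·10^((L₁−L₂)/20).
r₂ = 1.9·10^((92.6−69.4)/20) = 1.9·10^(23.2/20) = 27.46 m.

27.5 m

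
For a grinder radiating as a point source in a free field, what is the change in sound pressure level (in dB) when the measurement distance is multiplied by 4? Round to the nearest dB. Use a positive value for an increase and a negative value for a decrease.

A point source loses 6 dB per doubling of distance; generally ΔL = −20·log₁₀(r₂/r₁).
ΔL = −20·log₁₀(4) = -12.04 dB.

-12 dB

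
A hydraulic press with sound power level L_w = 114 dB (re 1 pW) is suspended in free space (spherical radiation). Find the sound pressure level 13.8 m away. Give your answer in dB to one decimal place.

The power spreads over a sphere of area 4π·r², so L_p = L_w − 10·log₁₀(4π·r²).
4π·r² = 2393 m², 10·log₁₀ of that is 33.790 dB.
L_p = 114 − 33.790 = 80.21 dB.

80.2 dB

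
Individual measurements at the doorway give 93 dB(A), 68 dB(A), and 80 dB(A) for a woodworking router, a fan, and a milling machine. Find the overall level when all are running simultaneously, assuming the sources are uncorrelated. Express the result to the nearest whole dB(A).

For uncorrelated sources the intensities add, so convert each level to linear form, sum, and take 10·log₁₀ of the total.
Σ 10^(L/10) = 10^(93/10) + 10^(68/10) + 10^(80/10) = 2.102e+09.
L_total = 10·log₁₀(2.102e+09) = 93.23 dB(A).

93 dB(A)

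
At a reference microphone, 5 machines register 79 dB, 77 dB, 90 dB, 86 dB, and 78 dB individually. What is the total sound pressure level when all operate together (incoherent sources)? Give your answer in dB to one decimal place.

92.0 dB

For uncorrelated sources the intensities add, so convert each level to linear form, sum, and take 10·log₁₀ of the total.
Σ 10^(L/10) = 10^(79/10) + 10^(77/10) + 10^(90/10) + 10^(86/10) + 10^(78/10) = 1.591e+09.
L_total = 10·log₁₀(1.591e+09) = 92.02 dB.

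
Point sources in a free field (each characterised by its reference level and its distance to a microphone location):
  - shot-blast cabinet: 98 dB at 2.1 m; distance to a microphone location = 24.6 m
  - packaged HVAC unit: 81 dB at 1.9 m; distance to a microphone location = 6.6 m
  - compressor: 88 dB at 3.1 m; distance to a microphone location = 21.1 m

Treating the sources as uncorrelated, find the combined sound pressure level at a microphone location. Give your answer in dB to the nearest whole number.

First find each source's level at the receiver (point-source: −20·log₁₀(r/r_ref)), then combine on an intensity basis.
shot-blast cabinet: 98 − 20·log₁₀(24.6/2.1) = 98 − 21.37 = 76.63 dB.
packaged HVAC unit: 81 − 20·log₁₀(6.6/1.9) = 81 − 10.82 = 70.18 dB.
compressor: 88 − 20·log₁₀(21.1/3.1) = 88 − 16.66 = 71.34 dB.
Σ 10^(L/10) = 7.003e+07 → L_total = 10·log₁₀(7.003e+07) = 78.45 dB.

78 dB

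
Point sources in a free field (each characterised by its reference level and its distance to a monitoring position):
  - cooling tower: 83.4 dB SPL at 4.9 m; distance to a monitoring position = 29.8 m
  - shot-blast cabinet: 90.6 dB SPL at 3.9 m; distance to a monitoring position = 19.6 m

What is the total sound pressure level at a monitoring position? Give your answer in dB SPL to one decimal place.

77.1 dB SPL

Propagate each source to the receiver with L = L_ref − 20·log₁₀(r/r_ref), then add intensities.
cooling tower: 83.4 − 20·log₁₀(29.8/4.9) = 83.4 − 15.68 = 67.72 dB SPL.
shot-blast cabinet: 90.6 − 20·log₁₀(19.6/3.9) = 90.6 − 14.02 = 76.58 dB SPL.
Σ 10^(L/10) = 5.137e+07 → L_total = 10·log₁₀(5.137e+07) = 77.11 dB SPL.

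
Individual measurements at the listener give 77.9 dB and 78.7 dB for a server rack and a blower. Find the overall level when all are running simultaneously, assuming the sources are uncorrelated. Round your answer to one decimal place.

81.3 dB

Incoherent sources combine by intensity addition: L_total = 10·log₁₀(Σ 10^(L_i/10)).
Σ 10^(L/10) = 10^(77.9/10) + 10^(78.7/10) = 1.358e+08.
L_total = 10·log₁₀(1.358e+08) = 81.33 dB.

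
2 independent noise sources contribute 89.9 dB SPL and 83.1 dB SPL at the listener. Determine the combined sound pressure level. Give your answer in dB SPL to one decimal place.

Incoherent sources combine by intensity addition: L_total = 10·log₁₀(Σ 10^(L_i/10)).
Σ 10^(L/10) = 10^(89.9/10) + 10^(83.1/10) = 1.181e+09.
L_total = 10·log₁₀(1.181e+09) = 90.72 dB SPL.

90.7 dB SPL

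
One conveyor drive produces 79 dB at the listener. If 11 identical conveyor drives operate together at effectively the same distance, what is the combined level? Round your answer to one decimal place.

89.4 dB

With 11 equal, uncorrelated contributions the intensity is 11× that of one unit, giving a rise of 10·log₁₀ 11.
L_total = 79 + 10·log₁₀(11) = 79 + 10.414 = 89.41 dB.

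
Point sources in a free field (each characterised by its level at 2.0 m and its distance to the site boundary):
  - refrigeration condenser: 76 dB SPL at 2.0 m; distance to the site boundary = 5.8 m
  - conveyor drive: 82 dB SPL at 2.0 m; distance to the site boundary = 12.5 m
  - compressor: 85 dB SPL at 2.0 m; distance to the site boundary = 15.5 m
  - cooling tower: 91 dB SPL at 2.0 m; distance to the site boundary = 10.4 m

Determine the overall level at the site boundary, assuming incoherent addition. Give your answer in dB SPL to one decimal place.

77.8 dB SPL

Propagate each source to the receiver with L = L_ref − 20·log₁₀(r/r_ref), then add intensities.
refrigeration condenser: 76 − 20·log₁₀(5.8/2.0) = 76 − 9.25 = 66.75 dB SPL.
conveyor drive: 82 − 20·log₁₀(12.5/2.0) = 82 − 15.92 = 66.08 dB SPL.
compressor: 85 − 20·log₁₀(15.5/2.0) = 85 − 17.79 = 67.21 dB SPL.
cooling tower: 91 − 20·log₁₀(10.4/2.0) = 91 − 14.32 = 76.68 dB SPL.
Σ 10^(L/10) = 6.061e+07 → L_total = 10·log₁₀(6.061e+07) = 77.83 dB SPL.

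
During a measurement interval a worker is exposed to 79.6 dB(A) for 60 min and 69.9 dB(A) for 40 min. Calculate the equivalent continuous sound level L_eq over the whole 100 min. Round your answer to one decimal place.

77.7 dB(A)

L_eq = 10·log₁₀[(1/T)·Σ tᵢ·10^(Lᵢ/10)] with T = 100 min.
Σ tᵢ·10^(Lᵢ/10) = 60·10^(79.6/10) + 40·10^(69.9/10) = 5.863e+09.
L_eq = 10·log₁₀(5.863e+09/100) = 77.68 dB(A).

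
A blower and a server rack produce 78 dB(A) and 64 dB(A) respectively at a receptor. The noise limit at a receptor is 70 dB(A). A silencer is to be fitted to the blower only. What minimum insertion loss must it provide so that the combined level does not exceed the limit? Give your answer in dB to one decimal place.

9.3 dB

Everything except the blower sums to 10^(64/10) = 2.512e+06 in linear terms, 64.00 dB(A).
To meet 70 dB(A) overall, the treated blower may contribute at most 10^(70/10) − 2.512e+06 = 7.488e+06, i.e. 68.74 dB(A).
So the blower must be reduced from 78 to 68.74 dB(A): IL = 9.26 dB.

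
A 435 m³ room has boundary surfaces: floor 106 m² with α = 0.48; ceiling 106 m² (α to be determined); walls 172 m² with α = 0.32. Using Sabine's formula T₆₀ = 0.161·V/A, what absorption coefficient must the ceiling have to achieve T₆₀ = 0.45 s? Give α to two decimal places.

Required total absorption A = 0.161·435/0.45 = 155.63 m².
Absorption from the other surfaces = 106·0.48 + 172·0.32 = 105.92 m², so the ceiling must supply 49.71 m² over 106 m².
α = 49.71/106 = 0.469.

0.47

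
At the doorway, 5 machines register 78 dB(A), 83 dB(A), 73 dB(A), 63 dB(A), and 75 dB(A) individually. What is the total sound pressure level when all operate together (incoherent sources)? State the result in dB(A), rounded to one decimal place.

For uncorrelated sources the intensities add, so convert each level to linear form, sum, and take 10·log₁₀ of the total.
Σ 10^(L/10) = 10^(78/10) + 10^(83/10) + 10^(73/10) + 10^(63/10) + 10^(75/10) = 3.162e+08.
L_total = 10·log₁₀(3.162e+08) = 85.00 dB(A).

85.0 dB(A)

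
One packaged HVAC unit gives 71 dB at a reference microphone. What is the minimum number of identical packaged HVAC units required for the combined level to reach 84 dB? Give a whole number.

The shortfall is 84 − 71 = 13.0 dB, and N units add 10·log₁₀ N, so need 10·log₁₀ N ≥ 13.0.
N ≥ 10^(13.0/10) = 19.953, so N = 20.

20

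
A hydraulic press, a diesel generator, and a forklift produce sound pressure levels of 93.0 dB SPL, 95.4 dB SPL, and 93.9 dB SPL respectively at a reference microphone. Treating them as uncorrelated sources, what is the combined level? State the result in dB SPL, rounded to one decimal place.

For uncorrelated sources the intensities add, so convert each level to linear form, sum, and take 10·log₁₀ of the total.
Σ 10^(L/10) = 10^(93.0/10) + 10^(95.4/10) + 10^(93.9/10) = 7.917e+09.
L_total = 10·log₁₀(7.917e+09) = 98.99 dB SPL.

99.0 dB SPL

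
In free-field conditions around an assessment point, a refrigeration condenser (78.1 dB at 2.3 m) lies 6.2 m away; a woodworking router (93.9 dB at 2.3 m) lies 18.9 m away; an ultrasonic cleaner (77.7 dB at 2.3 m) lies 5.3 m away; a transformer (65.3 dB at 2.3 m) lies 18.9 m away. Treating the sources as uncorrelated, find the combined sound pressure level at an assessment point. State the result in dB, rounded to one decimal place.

First find each source's level at the receiver (point-source: −20·log₁₀(r/r_ref)), then combine on an intensity basis.
refrigeration condenser: 78.1 − 20·log₁₀(6.2/2.3) = 78.1 − 8.61 = 69.49 dB.
woodworking router: 93.9 − 20·log₁₀(18.9/2.3) = 93.9 − 18.29 = 75.61 dB.
ultrasonic cleaner: 77.7 − 20·log₁₀(5.3/2.3) = 77.7 − 7.25 = 70.45 dB.
transformer: 65.3 − 20·log₁₀(18.9/2.3) = 65.3 − 18.29 = 47.01 dB.
Σ 10^(L/10) = 5.638e+07 → L_total = 10·log₁₀(5.638e+07) = 77.51 dB.

77.5 dB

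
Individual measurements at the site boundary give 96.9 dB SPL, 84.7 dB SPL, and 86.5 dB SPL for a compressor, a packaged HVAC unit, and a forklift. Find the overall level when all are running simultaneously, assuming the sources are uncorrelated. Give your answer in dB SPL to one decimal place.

Incoherent sources combine by intensity addition: L_total = 10·log₁₀(Σ 10^(L_i/10)).
Σ 10^(L/10) = 10^(96.9/10) + 10^(84.7/10) + 10^(86.5/10) = 5.640e+09.
L_total = 10·log₁₀(5.640e+09) = 97.51 dB SPL.

97.5 dB SPL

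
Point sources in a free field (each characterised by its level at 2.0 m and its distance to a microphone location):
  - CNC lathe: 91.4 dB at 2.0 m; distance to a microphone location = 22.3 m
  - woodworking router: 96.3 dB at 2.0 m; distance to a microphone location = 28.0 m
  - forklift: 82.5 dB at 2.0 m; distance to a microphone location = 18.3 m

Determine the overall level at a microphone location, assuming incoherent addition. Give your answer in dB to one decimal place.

Propagate each source to the receiver with L = L_ref − 20·log₁₀(r/r_ref), then add intensities.
CNC lathe: 91.4 − 20·log₁₀(22.3/2.0) = 91.4 − 20.95 = 70.45 dB.
woodworking router: 96.3 − 20·log₁₀(28.0/2.0) = 96.3 − 22.92 = 73.38 dB.
forklift: 82.5 − 20·log₁₀(18.3/2.0) = 82.5 − 19.23 = 63.27 dB.
Σ 10^(L/10) = 3.499e+07 → L_total = 10·log₁₀(3.499e+07) = 75.44 dB.

75.4 dB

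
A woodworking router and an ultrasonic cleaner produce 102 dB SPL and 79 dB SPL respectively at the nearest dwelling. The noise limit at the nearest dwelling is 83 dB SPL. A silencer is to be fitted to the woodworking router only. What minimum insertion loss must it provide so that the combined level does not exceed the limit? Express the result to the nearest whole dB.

Fixed contribution from the other source: Σ 10^(L/10) = 10^(79/10) = 7.943e+07 (79.00 dB SPL).
The limit corresponds to 10^(83/10) = 1.995e+08; subtracting the fixed part leaves 1.201e+08 for the woodworking router, i.e. 80.80 dB SPL.
So the woodworking router must be reduced from 102 to 80.80 dB SPL: IL = 21.20 dB.

21 dB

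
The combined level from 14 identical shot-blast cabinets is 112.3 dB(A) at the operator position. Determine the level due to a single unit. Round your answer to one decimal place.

14 equal contributions raise the level by 10·log₁₀ 14 = 11.461 dB, so each unit alone gives 112.3 − 11.461.

100.8 dB(A)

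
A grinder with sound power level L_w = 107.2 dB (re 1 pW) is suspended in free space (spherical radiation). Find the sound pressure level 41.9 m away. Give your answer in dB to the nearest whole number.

The power spreads over a sphere of area 4π·r², so L_p = L_w − 10·log₁₀(4π·r²).
4π·r² = 2.206e+04 m², 10·log₁₀ of that is 43.436 dB.
L_p = 107.2 − 43.436 = 63.76 dB.

64 dB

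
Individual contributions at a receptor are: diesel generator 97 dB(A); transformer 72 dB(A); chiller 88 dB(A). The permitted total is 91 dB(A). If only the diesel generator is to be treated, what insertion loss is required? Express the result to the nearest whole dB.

Everything except the diesel generator sums to 10^(72/10) + 10^(88/10) = 6.468e+08 in linear terms, 88.11 dB(A).
The limit corresponds to 10^(91/10) = 1.259e+09; subtracting the fixed part leaves 6.121e+08 for the diesel generator, i.e. 87.87 dB(A).
Required insertion loss = 97 − 87.87 = 9.13 dB.

9 dB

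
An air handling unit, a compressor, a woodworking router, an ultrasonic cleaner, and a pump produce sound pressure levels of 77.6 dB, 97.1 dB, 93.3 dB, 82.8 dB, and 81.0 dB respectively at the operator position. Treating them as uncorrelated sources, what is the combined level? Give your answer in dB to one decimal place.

For uncorrelated sources the intensities add, so convert each level to linear form, sum, and take 10·log₁₀ of the total.
Σ 10^(L/10) = 10^(77.6/10) + 10^(97.1/10) + 10^(93.3/10) + 10^(82.8/10) + 10^(81.0/10) = 7.641e+09.
L_total = 10·log₁₀(7.641e+09) = 98.83 dB.

98.8 dB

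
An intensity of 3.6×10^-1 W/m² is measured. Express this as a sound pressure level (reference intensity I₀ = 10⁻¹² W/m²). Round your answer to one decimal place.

115.6 dB

I/I₀ = 3.6×10^-1/10⁻¹² = 3.6×10^11, and L = 10·log₁₀(I/I₀).
L = 10·(0.5563 + 11) = 115.56 dB.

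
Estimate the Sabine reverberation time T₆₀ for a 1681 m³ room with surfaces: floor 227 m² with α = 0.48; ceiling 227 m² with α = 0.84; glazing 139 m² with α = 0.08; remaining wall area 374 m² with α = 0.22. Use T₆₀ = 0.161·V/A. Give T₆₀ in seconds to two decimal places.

Summing Sᵢαᵢ: 227·0.48 + 227·0.84 + 139·0.08 + 374·0.22 = 393.04 m².
T₆₀ = 0.161·V/A = 0.161·1681/393.04 = 0.689 s.

0.69 s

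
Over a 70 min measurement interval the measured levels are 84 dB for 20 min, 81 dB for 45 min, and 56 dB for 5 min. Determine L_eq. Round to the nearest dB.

82 dB

Weight each interval's intensity by its duration and average over T = 70 min:
Σ tᵢ·10^(Lᵢ/10) = 20·10^(84/10) + 45·10^(81/10) + 5·10^(56/10) = 1.069e+10.
L_eq = 10·log₁₀(1.069e+10/70) = 81.84 dB.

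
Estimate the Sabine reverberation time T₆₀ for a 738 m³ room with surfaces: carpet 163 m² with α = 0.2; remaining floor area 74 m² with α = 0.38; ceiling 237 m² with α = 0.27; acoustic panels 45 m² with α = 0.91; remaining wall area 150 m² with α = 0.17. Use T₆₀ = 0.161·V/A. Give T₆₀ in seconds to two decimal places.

A = Σ Sᵢαᵢ = 163·0.2 + 74·0.38 + 237·0.27 + 45·0.91 + 150·0.17 = 191.16 m².
T₆₀ = 0.161·V/A = 0.161·738/191.16 = 0.622 s.

0.62 s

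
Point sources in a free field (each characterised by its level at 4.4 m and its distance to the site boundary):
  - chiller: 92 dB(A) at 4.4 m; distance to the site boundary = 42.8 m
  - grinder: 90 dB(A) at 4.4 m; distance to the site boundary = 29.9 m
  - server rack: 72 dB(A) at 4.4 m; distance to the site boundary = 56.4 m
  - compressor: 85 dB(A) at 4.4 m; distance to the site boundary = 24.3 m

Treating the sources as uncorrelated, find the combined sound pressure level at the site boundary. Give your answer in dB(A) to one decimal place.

76.9 dB(A)

First find each source's level at the receiver (point-source: −20·log₁₀(r/r_ref)), then combine on an intensity basis.
chiller: 92 − 20·log₁₀(42.8/4.4) = 92 − 19.76 = 72.24 dB(A).
grinder: 90 − 20·log₁₀(29.9/4.4) = 90 − 16.64 = 73.36 dB(A).
server rack: 72 − 20·log₁₀(56.4/4.4) = 72 − 22.16 = 49.84 dB(A).
compressor: 85 − 20·log₁₀(24.3/4.4) = 85 − 14.84 = 70.16 dB(A).
Σ 10^(L/10) = 4.887e+07 → L_total = 10·log₁₀(4.887e+07) = 76.89 dB(A).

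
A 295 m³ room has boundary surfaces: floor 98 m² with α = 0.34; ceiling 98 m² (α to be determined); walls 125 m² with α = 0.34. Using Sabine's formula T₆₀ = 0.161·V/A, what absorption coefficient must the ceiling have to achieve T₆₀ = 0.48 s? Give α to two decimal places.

Required total absorption A = 0.161·295/0.48 = 98.95 m².
Absorption from the other surfaces = 98·0.34 + 125·0.34 = 75.82 m², so the ceiling must supply 23.13 m² over 98 m².
α = 23.13/98 = 0.236.

0.24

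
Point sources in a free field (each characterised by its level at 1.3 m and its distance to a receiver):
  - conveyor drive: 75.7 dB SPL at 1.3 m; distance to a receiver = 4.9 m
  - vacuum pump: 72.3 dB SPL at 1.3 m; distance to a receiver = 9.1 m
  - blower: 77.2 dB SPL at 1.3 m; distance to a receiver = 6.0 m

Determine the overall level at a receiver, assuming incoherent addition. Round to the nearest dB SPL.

67 dB SPL

First find each source's level at the receiver (point-source: −20·log₁₀(r/r_ref)), then combine on an intensity basis.
conveyor drive: 75.7 − 20·log₁₀(4.9/1.3) = 75.7 − 11.53 = 64.17 dB SPL.
vacuum pump: 72.3 − 20·log₁₀(9.1/1.3) = 72.3 − 16.90 = 55.40 dB SPL.
blower: 77.2 − 20·log₁₀(6.0/1.3) = 77.2 − 13.28 = 63.92 dB SPL.
Σ 10^(L/10) = 5.425e+06 → L_total = 10·log₁₀(5.425e+06) = 67.34 dB SPL.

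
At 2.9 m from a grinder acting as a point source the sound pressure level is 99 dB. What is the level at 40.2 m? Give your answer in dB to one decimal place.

Spherical spreading from a point source gives a 20·log₁₀(r₂/r₁) drop.
L₂ = 99 − 20·log₁₀(40.2/2.9) = 99 − 22.837 = 76.16 dB.

76.2 dB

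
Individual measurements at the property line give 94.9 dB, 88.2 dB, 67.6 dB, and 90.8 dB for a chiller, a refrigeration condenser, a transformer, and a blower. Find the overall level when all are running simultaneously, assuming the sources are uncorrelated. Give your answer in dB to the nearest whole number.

97 dB

For uncorrelated sources the intensities add, so convert each level to linear form, sum, and take 10·log₁₀ of the total.
Σ 10^(L/10) = 10^(94.9/10) + 10^(88.2/10) + 10^(67.6/10) + 10^(90.8/10) = 4.959e+09.
L_total = 10·log₁₀(4.959e+09) = 96.95 dB.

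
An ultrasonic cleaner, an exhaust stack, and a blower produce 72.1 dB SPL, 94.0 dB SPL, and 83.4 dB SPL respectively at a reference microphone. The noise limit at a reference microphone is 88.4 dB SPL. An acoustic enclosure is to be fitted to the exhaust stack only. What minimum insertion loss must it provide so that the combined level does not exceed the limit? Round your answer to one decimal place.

7.4 dB

The untreated sources together contribute 10^(72.1/10) + 10^(83.4/10) = 2.350e+08, i.e. 83.71 dB SPL.
To meet 88.4 dB SPL overall, the treated exhaust stack may contribute at most 10^(88.4/10) − 2.350e+08 = 4.568e+08, i.e. 86.60 dB SPL.
So the exhaust stack must be reduced from 94.0 to 86.60 dB SPL: IL = 7.40 dB.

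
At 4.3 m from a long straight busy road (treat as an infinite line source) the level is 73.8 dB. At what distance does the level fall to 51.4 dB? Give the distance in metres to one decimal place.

747.3 m

Line-source spreading drops the level by 10·log₁₀(r₂/r₁); inverting, r₂/r₁ = 10^(ΔL/10).
r₂ = 4.3·10^((73.8−51.4)/10) = 4.3·10^(22.4/10) = 747.25 m.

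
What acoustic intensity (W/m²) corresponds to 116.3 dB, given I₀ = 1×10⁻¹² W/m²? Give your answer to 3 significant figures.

I = I₀·10^(L/10) = 10⁻¹² × 10^(116.3/10) = 10^(-0.370).

0.427 W/m²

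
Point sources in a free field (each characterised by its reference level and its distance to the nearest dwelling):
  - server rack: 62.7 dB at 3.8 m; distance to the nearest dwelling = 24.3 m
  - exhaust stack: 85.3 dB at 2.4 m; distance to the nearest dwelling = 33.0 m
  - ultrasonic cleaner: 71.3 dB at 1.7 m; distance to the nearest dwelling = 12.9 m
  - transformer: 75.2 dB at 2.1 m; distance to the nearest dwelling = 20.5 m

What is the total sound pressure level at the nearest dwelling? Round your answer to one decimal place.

63.8 dB

Propagate each source to the receiver with L = L_ref − 20·log₁₀(r/r_ref), then add intensities.
server rack: 62.7 − 20·log₁₀(24.3/3.8) = 62.7 − 16.12 = 46.58 dB.
exhaust stack: 85.3 − 20·log₁₀(33.0/2.4) = 85.3 − 22.77 = 62.53 dB.
ultrasonic cleaner: 71.3 − 20·log₁₀(12.9/1.7) = 71.3 − 17.60 = 53.70 dB.
transformer: 75.2 − 20·log₁₀(20.5/2.1) = 75.2 − 19.79 = 55.41 dB.
Σ 10^(L/10) = 2.420e+06 → L_total = 10·log₁₀(2.420e+06) = 63.84 dB.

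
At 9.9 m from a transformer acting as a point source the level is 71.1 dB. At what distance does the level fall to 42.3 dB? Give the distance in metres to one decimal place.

Point-source spreading drops the level by 20·log₁₀(r₂/r₁); inverting, r₂/r₁ = 10^(ΔL/20).
r₂ = 9.9·10^((71.1−42.3)/20) = 9.9·10^(28.8/20) = 272.67 m.

272.7 m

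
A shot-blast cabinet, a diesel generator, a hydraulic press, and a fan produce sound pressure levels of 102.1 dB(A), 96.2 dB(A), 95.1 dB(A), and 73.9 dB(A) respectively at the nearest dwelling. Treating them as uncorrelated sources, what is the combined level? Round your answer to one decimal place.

For uncorrelated sources the intensities add, so convert each level to linear form, sum, and take 10·log₁₀ of the total.
Σ 10^(L/10) = 10^(102.1/10) + 10^(96.2/10) + 10^(95.1/10) + 10^(73.9/10) = 2.365e+10.
L_total = 10·log₁₀(2.365e+10) = 103.74 dB(A).

103.7 dB(A)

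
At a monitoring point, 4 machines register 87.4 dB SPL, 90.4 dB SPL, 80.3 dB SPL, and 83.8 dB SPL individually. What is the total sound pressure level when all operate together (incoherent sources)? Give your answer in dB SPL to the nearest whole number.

Incoherent sources combine by intensity addition: L_total = 10·log₁₀(Σ 10^(L_i/10)).
Σ 10^(L/10) = 10^(87.4/10) + 10^(90.4/10) + 10^(80.3/10) + 10^(83.8/10) = 1.993e+09.
L_total = 10·log₁₀(1.993e+09) = 93.00 dB SPL.

93 dB SPL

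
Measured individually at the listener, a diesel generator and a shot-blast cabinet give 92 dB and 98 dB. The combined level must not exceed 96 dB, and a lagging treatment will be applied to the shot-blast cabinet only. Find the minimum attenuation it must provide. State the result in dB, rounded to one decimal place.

4.2 dB

Everything except the shot-blast cabinet sums to 10^(92/10) = 1.585e+09 in linear terms, 92.00 dB.
The limit corresponds to 10^(96/10) = 3.981e+09; subtracting the fixed part leaves 2.396e+09 for the shot-blast cabinet, i.e. 93.80 dB.
Required insertion loss = 98 − 93.80 = 4.20 dB.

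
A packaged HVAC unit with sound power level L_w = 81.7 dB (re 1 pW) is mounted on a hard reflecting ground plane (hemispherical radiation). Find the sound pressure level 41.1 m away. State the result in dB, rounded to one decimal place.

The power spreads over a hemisphere of area 2π·r², so L_p = L_w − 10·log₁₀(2π·r²).
2π·r² = 1.061e+04 m², 10·log₁₀ of that is 40.259 dB.
L_p = 81.7 − 40.259 = 41.44 dB.

41.4 dB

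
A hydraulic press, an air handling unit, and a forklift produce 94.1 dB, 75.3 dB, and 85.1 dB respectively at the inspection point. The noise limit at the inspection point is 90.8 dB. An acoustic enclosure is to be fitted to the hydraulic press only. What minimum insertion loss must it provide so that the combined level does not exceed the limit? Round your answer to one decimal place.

Fixed contribution from the other sources: Σ 10^(L/10) = 10^(75.3/10) + 10^(85.1/10) = 3.575e+08 (85.53 dB).
The limit corresponds to 10^(90.8/10) = 1.202e+09; subtracting the fixed part leaves 8.448e+08 for the hydraulic press, i.e. 89.27 dB.
So the hydraulic press must be reduced from 94.1 to 89.27 dB: IL = 4.83 dB.

4.8 dB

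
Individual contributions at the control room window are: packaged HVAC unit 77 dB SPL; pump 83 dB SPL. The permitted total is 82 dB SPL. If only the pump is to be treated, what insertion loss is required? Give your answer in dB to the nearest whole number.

3 dB

The untreated sources together contribute 10^(77/10) = 5.012e+07, i.e. 77.00 dB SPL.
The limit corresponds to 10^(82/10) = 1.585e+08; subtracting the fixed part leaves 1.084e+08 for the pump, i.e. 80.35 dB SPL.
So the pump must be reduced from 83 to 80.35 dB SPL: IL = 2.65 dB.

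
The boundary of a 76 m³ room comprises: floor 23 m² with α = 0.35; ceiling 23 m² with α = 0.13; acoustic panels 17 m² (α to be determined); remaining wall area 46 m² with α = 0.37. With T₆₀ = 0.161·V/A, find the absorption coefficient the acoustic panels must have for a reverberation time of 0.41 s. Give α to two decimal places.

From T₆₀ = 0.161·V/A, the target T₆₀ = 0.41 s needs A = 0.161·76/0.41 = 29.84 m².
Absorption from the other surfaces = 23·0.35 + 23·0.13 + 46·0.37 = 28.06 m², so the acoustic panels must supply 1.78 m² over 17 m².
α = 1.78/17 = 0.105.

0.10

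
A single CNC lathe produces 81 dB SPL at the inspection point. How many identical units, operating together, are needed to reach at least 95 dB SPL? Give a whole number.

26

N identical sources give L₁ + 10·log₁₀ N, so require 10·log₁₀ N ≥ 95 − 81 = 14.0 dB.
N ≥ 10^(14.0/10) = 25.119, so N = 26.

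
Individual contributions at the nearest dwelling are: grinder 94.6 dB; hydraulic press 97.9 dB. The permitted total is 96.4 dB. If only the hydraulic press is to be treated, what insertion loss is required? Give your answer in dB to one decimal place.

Fixed contribution from the other source: Σ 10^(L/10) = 10^(94.6/10) = 2.884e+09 (94.60 dB).
The limit corresponds to 10^(96.4/10) = 4.365e+09; subtracting the fixed part leaves 1.481e+09 for the hydraulic press, i.e. 91.71 dB.
So the hydraulic press must be reduced from 97.9 to 91.71 dB: IL = 6.19 dB.

6.2 dB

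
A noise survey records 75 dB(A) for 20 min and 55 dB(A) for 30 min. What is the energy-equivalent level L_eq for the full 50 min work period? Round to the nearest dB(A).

L_eq = 10·log₁₀[(1/T)·Σ tᵢ·10^(Lᵢ/10)] with T = 50 min.
Σ tᵢ·10^(Lᵢ/10) = 20·10^(75/10) + 30·10^(55/10) = 6.419e+08.
L_eq = 10·log₁₀(6.419e+08/50) = 71.09 dB(A).

71 dB(A)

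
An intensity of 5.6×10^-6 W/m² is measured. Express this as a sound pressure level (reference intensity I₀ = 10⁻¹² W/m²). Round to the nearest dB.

Dividing by I₀ shifts the exponent by 12: I/I₀ = 5.6×10^6.
L = 10·(0.7482 + 6) = 67.48 dB.

67 dB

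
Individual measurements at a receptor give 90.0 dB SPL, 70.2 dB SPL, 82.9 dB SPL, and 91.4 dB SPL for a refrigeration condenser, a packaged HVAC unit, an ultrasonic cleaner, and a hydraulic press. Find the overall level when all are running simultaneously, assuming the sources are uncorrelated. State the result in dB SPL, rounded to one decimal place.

For uncorrelated sources the intensities add, so convert each level to linear form, sum, and take 10·log₁₀ of the total.
Σ 10^(L/10) = 10^(90.0/10) + 10^(70.2/10) + 10^(82.9/10) + 10^(91.4/10) = 2.586e+09.
L_total = 10·log₁₀(2.586e+09) = 94.13 dB SPL.

94.1 dB SPL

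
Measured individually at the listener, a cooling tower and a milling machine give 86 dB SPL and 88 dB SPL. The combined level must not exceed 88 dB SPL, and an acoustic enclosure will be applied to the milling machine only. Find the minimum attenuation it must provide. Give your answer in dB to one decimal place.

Everything except the milling machine sums to 10^(86/10) = 3.981e+08 in linear terms, 86.00 dB SPL.
The limit corresponds to 10^(88/10) = 6.310e+08; subtracting the fixed part leaves 2.329e+08 for the milling machine, i.e. 83.67 dB SPL.
Required insertion loss = 88 − 83.67 = 4.33 dB.

4.3 dB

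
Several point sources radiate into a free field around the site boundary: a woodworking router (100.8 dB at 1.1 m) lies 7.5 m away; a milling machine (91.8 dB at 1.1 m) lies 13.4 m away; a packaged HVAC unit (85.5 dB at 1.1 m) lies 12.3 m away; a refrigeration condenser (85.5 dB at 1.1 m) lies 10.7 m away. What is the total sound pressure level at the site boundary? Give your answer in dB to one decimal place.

84.4 dB

Propagate each source to the receiver with L = L_ref − 20·log₁₀(r/r_ref), then add intensities.
woodworking router: 100.8 − 20·log₁₀(7.5/1.1) = 100.8 − 16.67 = 84.13 dB.
milling machine: 91.8 − 20·log₁₀(13.4/1.1) = 91.8 − 21.71 = 70.09 dB.
packaged HVAC unit: 85.5 − 20·log₁₀(12.3/1.1) = 85.5 − 20.97 = 64.53 dB.
refrigeration condenser: 85.5 − 20·log₁₀(10.7/1.1) = 85.5 − 19.76 = 65.74 dB.
Σ 10^(L/10) = 2.754e+08 → L_total = 10·log₁₀(2.754e+08) = 84.40 dB.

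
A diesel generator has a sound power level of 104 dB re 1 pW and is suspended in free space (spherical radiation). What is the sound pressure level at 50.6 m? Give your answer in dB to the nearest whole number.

The power spreads over a sphere of area 4π·r², so L_p = L_w − 10·log₁₀(4π·r²).
4π·r² = 3.217e+04 m², 10·log₁₀ of that is 45.075 dB.
L_p = 104 − 45.075 = 58.92 dB.

59 dB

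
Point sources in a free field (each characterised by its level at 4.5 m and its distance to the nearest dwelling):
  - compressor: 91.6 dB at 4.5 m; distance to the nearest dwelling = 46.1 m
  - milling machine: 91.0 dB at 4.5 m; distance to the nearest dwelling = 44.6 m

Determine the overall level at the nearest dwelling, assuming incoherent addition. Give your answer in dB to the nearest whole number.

Apply inverse-square spreading to bring every level to the receiver, then sum 10^(L/10).
compressor: 91.6 − 20·log₁₀(46.1/4.5) = 91.6 − 20.21 = 71.39 dB.
milling machine: 91.0 − 20·log₁₀(44.6/4.5) = 91.0 − 19.92 = 71.08 dB.
Σ 10^(L/10) = 2.659e+07 → L_total = 10·log₁₀(2.659e+07) = 74.25 dB.

74 dB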